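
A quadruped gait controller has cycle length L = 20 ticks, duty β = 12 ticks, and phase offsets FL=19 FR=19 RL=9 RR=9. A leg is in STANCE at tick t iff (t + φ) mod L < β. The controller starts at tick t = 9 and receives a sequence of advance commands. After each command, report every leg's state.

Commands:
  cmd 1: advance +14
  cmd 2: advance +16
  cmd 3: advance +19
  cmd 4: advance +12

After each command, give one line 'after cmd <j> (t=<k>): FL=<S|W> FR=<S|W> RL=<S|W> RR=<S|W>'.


start t=9: FL=S FR=S RL=W RR=W
cmd 1: advance +14 → t=23, phase=(2,2,12,12) → FL=S FR=S RL=W RR=W
cmd 2: advance +16 → t=39, phase=(18,18,8,8) → FL=W FR=W RL=S RR=S
cmd 3: advance +19 → t=58, phase=(17,17,7,7) → FL=W FR=W RL=S RR=S
cmd 4: advance +12 → t=70, phase=(9,9,19,19) → FL=S FR=S RL=W RR=W

after cmd 1 (t=23): FL=S FR=S RL=W RR=W
after cmd 2 (t=39): FL=W FR=W RL=S RR=S
after cmd 3 (t=58): FL=W FR=W RL=S RR=S
after cmd 4 (t=70): FL=S FR=S RL=W RR=W


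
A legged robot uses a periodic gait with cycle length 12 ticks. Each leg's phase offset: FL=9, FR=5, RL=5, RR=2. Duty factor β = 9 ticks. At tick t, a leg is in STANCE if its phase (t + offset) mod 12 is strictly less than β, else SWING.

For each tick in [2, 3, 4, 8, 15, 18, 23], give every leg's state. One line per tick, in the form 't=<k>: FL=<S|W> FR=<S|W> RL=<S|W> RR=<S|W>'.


t=2: FL=W FR=S RL=S RR=S
t=3: FL=S FR=S RL=S RR=S
t=4: FL=S FR=W RL=W RR=S
t=8: FL=S FR=S RL=S RR=W
t=15: FL=S FR=S RL=S RR=S
t=18: FL=S FR=W RL=W RR=S
t=23: FL=S FR=S RL=S RR=S

t=2: phase=(11,7,7,4) vs β=9 → FL=W FR=S RL=S RR=S
t=3: phase=(0,8,8,5) vs β=9 → FL=S FR=S RL=S RR=S
t=4: phase=(1,9,9,6) vs β=9 → FL=S FR=W RL=W RR=S
t=8: phase=(5,1,1,10) vs β=9 → FL=S FR=S RL=S RR=W
t=15: phase=(0,8,8,5) vs β=9 → FL=S FR=S RL=S RR=S
t=18: phase=(3,11,11,8) vs β=9 → FL=S FR=W RL=W RR=S
t=23: phase=(8,4,4,1) vs β=9 → FL=S FR=S RL=S RR=S


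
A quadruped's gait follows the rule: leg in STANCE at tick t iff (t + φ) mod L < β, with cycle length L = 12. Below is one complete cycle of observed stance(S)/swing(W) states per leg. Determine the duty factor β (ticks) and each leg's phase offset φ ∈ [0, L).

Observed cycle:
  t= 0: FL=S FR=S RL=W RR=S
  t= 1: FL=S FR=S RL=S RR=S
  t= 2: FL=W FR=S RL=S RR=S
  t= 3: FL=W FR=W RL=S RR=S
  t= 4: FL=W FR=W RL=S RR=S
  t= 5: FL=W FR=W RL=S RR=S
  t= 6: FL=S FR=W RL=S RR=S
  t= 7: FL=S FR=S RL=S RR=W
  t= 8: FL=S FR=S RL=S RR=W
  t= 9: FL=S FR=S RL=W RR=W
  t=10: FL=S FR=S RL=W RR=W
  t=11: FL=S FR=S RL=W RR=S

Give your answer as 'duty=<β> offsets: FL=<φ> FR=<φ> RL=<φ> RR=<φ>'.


duty β = stance ticks per leg = 8
FL: stance ticks = 8; W→S at t=6 → φ=6
FR: stance ticks = 8; W→S at t=7 → φ=5
RL: stance ticks = 8; W→S at t=1 → φ=11
RR: stance ticks = 8; W→S at t=11 → φ=1

duty=8 offsets: FL=6 FR=5 RL=11 RR=1


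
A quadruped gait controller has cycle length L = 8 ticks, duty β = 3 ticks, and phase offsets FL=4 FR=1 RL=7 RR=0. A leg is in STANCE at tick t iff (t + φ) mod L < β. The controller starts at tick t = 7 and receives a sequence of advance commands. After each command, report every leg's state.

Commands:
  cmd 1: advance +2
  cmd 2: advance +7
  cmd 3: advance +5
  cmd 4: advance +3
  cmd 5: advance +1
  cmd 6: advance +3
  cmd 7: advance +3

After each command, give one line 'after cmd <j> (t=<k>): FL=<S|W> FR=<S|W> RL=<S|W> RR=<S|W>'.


start t=7: FL=W FR=S RL=W RR=W
cmd 1: advance +2 → t=9, phase=(5,2,0,1) → FL=W FR=S RL=S RR=S
cmd 2: advance +7 → t=16, phase=(4,1,7,0) → FL=W FR=S RL=W RR=S
cmd 3: advance +5 → t=21, phase=(1,6,4,5) → FL=S FR=W RL=W RR=W
cmd 4: advance +3 → t=24, phase=(4,1,7,0) → FL=W FR=S RL=W RR=S
cmd 5: advance +1 → t=25, phase=(5,2,0,1) → FL=W FR=S RL=S RR=S
cmd 6: advance +3 → t=28, phase=(0,5,3,4) → FL=S FR=W RL=W RR=W
cmd 7: advance +3 → t=31, phase=(3,0,6,7) → FL=W FR=S RL=W RR=W

after cmd 1 (t=9): FL=W FR=S RL=S RR=S
after cmd 2 (t=16): FL=W FR=S RL=W RR=S
after cmd 3 (t=21): FL=S FR=W RL=W RR=W
after cmd 4 (t=24): FL=W FR=S RL=W RR=S
after cmd 5 (t=25): FL=W FR=S RL=S RR=S
after cmd 6 (t=28): FL=S FR=W RL=W RR=W
after cmd 7 (t=31): FL=W FR=S RL=W RR=W


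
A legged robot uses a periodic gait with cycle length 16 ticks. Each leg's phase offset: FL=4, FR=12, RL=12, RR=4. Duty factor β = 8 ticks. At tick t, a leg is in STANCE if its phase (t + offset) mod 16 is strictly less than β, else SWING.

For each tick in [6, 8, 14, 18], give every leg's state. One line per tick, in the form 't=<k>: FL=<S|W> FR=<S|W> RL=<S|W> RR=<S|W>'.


t=6: phase=(10,2,2,10) vs β=8 → FL=W FR=S RL=S RR=W
t=8: phase=(12,4,4,12) vs β=8 → FL=W FR=S RL=S RR=W
t=14: phase=(2,10,10,2) vs β=8 → FL=S FR=W RL=W RR=S
t=18: phase=(6,14,14,6) vs β=8 → FL=S FR=W RL=W RR=S

t=6: FL=W FR=S RL=S RR=W
t=8: FL=W FR=S RL=S RR=W
t=14: FL=S FR=W RL=W RR=S
t=18: FL=S FR=W RL=W RR=S


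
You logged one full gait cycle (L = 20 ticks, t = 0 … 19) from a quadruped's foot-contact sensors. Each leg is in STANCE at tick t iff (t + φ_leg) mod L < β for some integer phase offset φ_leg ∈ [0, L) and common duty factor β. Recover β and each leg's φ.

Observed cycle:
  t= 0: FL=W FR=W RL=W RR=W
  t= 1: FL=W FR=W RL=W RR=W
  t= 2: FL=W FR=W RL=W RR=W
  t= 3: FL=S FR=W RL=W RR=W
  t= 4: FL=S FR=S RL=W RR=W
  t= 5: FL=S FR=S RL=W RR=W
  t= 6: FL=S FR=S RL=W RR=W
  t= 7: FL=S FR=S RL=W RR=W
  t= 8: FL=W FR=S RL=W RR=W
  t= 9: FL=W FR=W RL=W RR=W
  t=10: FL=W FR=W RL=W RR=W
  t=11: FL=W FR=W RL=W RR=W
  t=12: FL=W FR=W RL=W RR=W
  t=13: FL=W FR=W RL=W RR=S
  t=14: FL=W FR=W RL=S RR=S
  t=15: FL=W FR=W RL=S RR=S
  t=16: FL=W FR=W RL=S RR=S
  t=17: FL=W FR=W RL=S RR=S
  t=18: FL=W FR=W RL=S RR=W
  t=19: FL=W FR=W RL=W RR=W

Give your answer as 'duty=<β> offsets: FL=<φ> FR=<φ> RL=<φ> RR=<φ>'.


duty β = stance ticks per leg = 5
FL: stance ticks = 5; W→S at t=3 → φ=17
FR: stance ticks = 5; W→S at t=4 → φ=16
RL: stance ticks = 5; W→S at t=14 → φ=6
RR: stance ticks = 5; W→S at t=13 → φ=7

duty=5 offsets: FL=17 FR=16 RL=6 RR=7


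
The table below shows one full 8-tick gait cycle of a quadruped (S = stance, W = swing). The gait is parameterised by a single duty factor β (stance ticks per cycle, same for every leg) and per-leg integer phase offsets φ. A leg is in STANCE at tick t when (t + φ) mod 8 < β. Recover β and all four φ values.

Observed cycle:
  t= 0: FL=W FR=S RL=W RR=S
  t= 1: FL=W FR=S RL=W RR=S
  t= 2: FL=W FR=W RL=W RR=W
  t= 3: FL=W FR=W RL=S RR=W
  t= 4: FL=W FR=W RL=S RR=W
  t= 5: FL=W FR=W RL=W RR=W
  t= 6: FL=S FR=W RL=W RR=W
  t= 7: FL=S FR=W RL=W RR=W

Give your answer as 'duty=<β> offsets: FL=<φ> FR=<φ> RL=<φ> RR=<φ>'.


duty=2 offsets: FL=2 FR=0 RL=5 RR=0

duty β = stance ticks per leg = 2
FL: stance ticks = 2; W→S at t=6 → φ=2
FR: stance ticks = 2; W→S at t=0 → φ=0
RL: stance ticks = 2; W→S at t=3 → φ=5
RR: stance ticks = 2; W→S at t=0 → φ=0


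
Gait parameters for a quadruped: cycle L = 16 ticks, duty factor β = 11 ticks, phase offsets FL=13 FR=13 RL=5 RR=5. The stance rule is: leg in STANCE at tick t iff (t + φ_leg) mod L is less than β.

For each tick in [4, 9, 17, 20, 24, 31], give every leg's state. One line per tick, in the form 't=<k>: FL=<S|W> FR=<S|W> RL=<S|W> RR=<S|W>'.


t=4: phase=(1,1,9,9) vs β=11 → FL=S FR=S RL=S RR=S
t=9: phase=(6,6,14,14) vs β=11 → FL=S FR=S RL=W RR=W
t=17: phase=(14,14,6,6) vs β=11 → FL=W FR=W RL=S RR=S
t=20: phase=(1,1,9,9) vs β=11 → FL=S FR=S RL=S RR=S
t=24: phase=(5,5,13,13) vs β=11 → FL=S FR=S RL=W RR=W
t=31: phase=(12,12,4,4) vs β=11 → FL=W FR=W RL=S RR=S

t=4: FL=S FR=S RL=S RR=S
t=9: FL=S FR=S RL=W RR=W
t=17: FL=W FR=W RL=S RR=S
t=20: FL=S FR=S RL=S RR=S
t=24: FL=S FR=S RL=W RR=W
t=31: FL=W FR=W RL=S RR=S


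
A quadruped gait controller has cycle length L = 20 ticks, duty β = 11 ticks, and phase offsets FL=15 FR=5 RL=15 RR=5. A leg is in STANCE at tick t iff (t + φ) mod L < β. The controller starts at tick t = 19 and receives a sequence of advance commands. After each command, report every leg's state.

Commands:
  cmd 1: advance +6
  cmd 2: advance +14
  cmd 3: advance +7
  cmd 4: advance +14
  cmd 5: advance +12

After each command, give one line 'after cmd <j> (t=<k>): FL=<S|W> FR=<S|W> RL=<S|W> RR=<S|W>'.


start t=19: FL=W FR=S RL=W RR=S
cmd 1: advance +6 → t=25, phase=(0,10,0,10) → FL=S FR=S RL=S RR=S
cmd 2: advance +14 → t=39, phase=(14,4,14,4) → FL=W FR=S RL=W RR=S
cmd 3: advance +7 → t=46, phase=(1,11,1,11) → FL=S FR=W RL=S RR=W
cmd 4: advance +14 → t=60, phase=(15,5,15,5) → FL=W FR=S RL=W RR=S
cmd 5: advance +12 → t=72, phase=(7,17,7,17) → FL=S FR=W RL=S RR=W

after cmd 1 (t=25): FL=S FR=S RL=S RR=S
after cmd 2 (t=39): FL=W FR=S RL=W RR=S
after cmd 3 (t=46): FL=S FR=W RL=S RR=W
after cmd 4 (t=60): FL=W FR=S RL=W RR=S
after cmd 5 (t=72): FL=S FR=W RL=S RR=W


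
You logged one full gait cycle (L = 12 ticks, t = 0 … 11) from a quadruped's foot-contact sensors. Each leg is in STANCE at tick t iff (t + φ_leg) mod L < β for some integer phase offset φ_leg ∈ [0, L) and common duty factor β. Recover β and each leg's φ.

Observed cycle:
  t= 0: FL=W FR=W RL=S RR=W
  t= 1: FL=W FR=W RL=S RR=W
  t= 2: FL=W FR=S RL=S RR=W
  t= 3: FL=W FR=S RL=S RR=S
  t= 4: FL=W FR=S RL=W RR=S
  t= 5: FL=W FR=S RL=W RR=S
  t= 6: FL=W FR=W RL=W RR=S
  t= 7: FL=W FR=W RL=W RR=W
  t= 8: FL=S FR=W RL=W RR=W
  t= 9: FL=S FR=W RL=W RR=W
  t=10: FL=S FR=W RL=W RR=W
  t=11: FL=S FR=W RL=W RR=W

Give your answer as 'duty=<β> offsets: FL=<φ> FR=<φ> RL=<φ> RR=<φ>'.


duty β = stance ticks per leg = 4
FL: stance ticks = 4; W→S at t=8 → φ=4
FR: stance ticks = 4; W→S at t=2 → φ=10
RL: stance ticks = 4; W→S at t=0 → φ=0
RR: stance ticks = 4; W→S at t=3 → φ=9

duty=4 offsets: FL=4 FR=10 RL=0 RR=9


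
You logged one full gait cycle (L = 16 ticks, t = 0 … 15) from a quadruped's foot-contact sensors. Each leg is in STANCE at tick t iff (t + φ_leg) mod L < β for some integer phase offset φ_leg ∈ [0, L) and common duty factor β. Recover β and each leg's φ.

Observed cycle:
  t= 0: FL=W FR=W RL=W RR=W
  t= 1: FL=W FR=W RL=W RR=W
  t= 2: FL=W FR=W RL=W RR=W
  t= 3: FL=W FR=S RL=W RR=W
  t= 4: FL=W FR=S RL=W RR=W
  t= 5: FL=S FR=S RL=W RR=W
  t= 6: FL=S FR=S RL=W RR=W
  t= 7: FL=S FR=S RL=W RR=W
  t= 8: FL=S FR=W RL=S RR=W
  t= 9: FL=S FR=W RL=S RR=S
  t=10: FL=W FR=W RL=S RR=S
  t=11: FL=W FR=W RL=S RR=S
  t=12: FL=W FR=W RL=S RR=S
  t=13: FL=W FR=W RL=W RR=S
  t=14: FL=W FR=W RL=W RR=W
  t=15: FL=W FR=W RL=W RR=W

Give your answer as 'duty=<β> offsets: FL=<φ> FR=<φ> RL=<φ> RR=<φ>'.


duty=5 offsets: FL=11 FR=13 RL=8 RR=7

duty β = stance ticks per leg = 5
FL: stance ticks = 5; W→S at t=5 → φ=11
FR: stance ticks = 5; W→S at t=3 → φ=13
RL: stance ticks = 5; W→S at t=8 → φ=8
RR: stance ticks = 5; W→S at t=9 → φ=7


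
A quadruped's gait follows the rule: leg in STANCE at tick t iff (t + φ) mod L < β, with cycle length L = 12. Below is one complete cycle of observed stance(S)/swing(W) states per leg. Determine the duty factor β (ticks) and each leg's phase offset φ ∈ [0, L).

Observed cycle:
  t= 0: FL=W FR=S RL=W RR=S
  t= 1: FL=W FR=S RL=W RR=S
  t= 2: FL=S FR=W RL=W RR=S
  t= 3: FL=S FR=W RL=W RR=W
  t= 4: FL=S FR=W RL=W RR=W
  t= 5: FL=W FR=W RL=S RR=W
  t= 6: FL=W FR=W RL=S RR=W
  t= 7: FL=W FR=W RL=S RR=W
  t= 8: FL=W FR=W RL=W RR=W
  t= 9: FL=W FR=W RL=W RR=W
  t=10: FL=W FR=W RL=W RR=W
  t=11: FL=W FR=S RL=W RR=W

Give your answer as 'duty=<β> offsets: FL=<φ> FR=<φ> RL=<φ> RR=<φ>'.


duty β = stance ticks per leg = 3
FL: stance ticks = 3; W→S at t=2 → φ=10
FR: stance ticks = 3; W→S at t=11 → φ=1
RL: stance ticks = 3; W→S at t=5 → φ=7
RR: stance ticks = 3; W→S at t=0 → φ=0

duty=3 offsets: FL=10 FR=1 RL=7 RR=0


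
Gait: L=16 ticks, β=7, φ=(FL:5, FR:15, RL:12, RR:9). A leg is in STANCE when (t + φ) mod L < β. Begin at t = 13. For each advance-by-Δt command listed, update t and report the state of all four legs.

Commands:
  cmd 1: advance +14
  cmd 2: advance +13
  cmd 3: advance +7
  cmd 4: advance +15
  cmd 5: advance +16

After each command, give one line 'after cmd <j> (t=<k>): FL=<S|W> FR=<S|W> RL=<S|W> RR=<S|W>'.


start t=13: FL=S FR=W RL=W RR=S
cmd 1: advance +14 → t=27, phase=(0,10,7,4) → FL=S FR=W RL=W RR=S
cmd 2: advance +13 → t=40, phase=(13,7,4,1) → FL=W FR=W RL=S RR=S
cmd 3: advance +7 → t=47, phase=(4,14,11,8) → FL=S FR=W RL=W RR=W
cmd 4: advance +15 → t=62, phase=(3,13,10,7) → FL=S FR=W RL=W RR=W
cmd 5: advance +16 → t=78, phase=(3,13,10,7) → FL=S FR=W RL=W RR=W

after cmd 1 (t=27): FL=S FR=W RL=W RR=S
after cmd 2 (t=40): FL=W FR=W RL=S RR=S
after cmd 3 (t=47): FL=S FR=W RL=W RR=W
after cmd 4 (t=62): FL=S FR=W RL=W RR=W
after cmd 5 (t=78): FL=S FR=W RL=W RR=W


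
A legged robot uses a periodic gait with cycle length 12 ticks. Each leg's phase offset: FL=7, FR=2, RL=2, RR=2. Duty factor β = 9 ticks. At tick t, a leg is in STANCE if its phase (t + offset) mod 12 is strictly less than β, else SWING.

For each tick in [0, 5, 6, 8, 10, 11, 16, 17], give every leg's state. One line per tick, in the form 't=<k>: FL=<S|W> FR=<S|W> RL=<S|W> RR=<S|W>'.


t=0: FL=S FR=S RL=S RR=S
t=5: FL=S FR=S RL=S RR=S
t=6: FL=S FR=S RL=S RR=S
t=8: FL=S FR=W RL=W RR=W
t=10: FL=S FR=S RL=S RR=S
t=11: FL=S FR=S RL=S RR=S
t=16: FL=W FR=S RL=S RR=S
t=17: FL=S FR=S RL=S RR=S

t=0: phase=(7,2,2,2) vs β=9 → FL=S FR=S RL=S RR=S
t=5: phase=(0,7,7,7) vs β=9 → FL=S FR=S RL=S RR=S
t=6: phase=(1,8,8,8) vs β=9 → FL=S FR=S RL=S RR=S
t=8: phase=(3,10,10,10) vs β=9 → FL=S FR=W RL=W RR=W
t=10: phase=(5,0,0,0) vs β=9 → FL=S FR=S RL=S RR=S
t=11: phase=(6,1,1,1) vs β=9 → FL=S FR=S RL=S RR=S
t=16: phase=(11,6,6,6) vs β=9 → FL=W FR=S RL=S RR=S
t=17: phase=(0,7,7,7) vs β=9 → FL=S FR=S RL=S RR=S


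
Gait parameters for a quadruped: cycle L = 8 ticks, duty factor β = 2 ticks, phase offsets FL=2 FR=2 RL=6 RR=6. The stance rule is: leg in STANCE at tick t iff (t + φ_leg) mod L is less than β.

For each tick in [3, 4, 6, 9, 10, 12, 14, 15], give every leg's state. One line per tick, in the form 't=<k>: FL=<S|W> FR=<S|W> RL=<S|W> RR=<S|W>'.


t=3: phase=(5,5,1,1) vs β=2 → FL=W FR=W RL=S RR=S
t=4: phase=(6,6,2,2) vs β=2 → FL=W FR=W RL=W RR=W
t=6: phase=(0,0,4,4) vs β=2 → FL=S FR=S RL=W RR=W
t=9: phase=(3,3,7,7) vs β=2 → FL=W FR=W RL=W RR=W
t=10: phase=(4,4,0,0) vs β=2 → FL=W FR=W RL=S RR=S
t=12: phase=(6,6,2,2) vs β=2 → FL=W FR=W RL=W RR=W
t=14: phase=(0,0,4,4) vs β=2 → FL=S FR=S RL=W RR=W
t=15: phase=(1,1,5,5) vs β=2 → FL=S FR=S RL=W RR=W

t=3: FL=W FR=W RL=S RR=S
t=4: FL=W FR=W RL=W RR=W
t=6: FL=S FR=S RL=W RR=W
t=9: FL=W FR=W RL=W RR=W
t=10: FL=W FR=W RL=S RR=S
t=12: FL=W FR=W RL=W RR=W
t=14: FL=S FR=S RL=W RR=W
t=15: FL=S FR=S RL=W RR=W


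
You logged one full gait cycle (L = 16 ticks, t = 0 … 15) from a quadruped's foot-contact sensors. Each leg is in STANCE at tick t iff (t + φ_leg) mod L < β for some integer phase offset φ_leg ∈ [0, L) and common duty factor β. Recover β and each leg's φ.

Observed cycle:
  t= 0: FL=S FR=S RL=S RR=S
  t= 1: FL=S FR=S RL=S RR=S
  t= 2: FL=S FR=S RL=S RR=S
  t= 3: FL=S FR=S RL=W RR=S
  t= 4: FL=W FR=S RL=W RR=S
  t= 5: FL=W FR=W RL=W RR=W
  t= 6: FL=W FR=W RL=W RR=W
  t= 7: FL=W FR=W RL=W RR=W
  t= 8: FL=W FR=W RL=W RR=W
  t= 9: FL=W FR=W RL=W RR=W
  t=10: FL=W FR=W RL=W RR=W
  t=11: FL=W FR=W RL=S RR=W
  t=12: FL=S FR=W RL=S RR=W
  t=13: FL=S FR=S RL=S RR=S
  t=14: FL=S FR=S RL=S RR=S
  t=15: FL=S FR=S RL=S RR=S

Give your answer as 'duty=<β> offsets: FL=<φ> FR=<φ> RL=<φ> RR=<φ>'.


duty=8 offsets: FL=4 FR=3 RL=5 RR=3

duty β = stance ticks per leg = 8
FL: stance ticks = 8; W→S at t=12 → φ=4
FR: stance ticks = 8; W→S at t=13 → φ=3
RL: stance ticks = 8; W→S at t=11 → φ=5
RR: stance ticks = 8; W→S at t=13 → φ=3


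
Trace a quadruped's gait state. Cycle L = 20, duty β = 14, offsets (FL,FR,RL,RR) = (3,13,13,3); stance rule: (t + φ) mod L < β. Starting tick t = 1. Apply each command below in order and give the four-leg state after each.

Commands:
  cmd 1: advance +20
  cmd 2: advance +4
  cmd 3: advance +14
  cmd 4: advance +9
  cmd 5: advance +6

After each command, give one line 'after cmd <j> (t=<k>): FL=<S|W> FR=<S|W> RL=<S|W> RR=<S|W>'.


after cmd 1 (t=21): FL=S FR=W RL=W RR=S
after cmd 2 (t=25): FL=S FR=W RL=W RR=S
after cmd 3 (t=39): FL=S FR=S RL=S RR=S
after cmd 4 (t=48): FL=S FR=S RL=S RR=S
after cmd 5 (t=54): FL=W FR=S RL=S RR=W

start t=1: FL=S FR=W RL=W RR=S
cmd 1: advance +20 → t=21, phase=(4,14,14,4) → FL=S FR=W RL=W RR=S
cmd 2: advance +4 → t=25, phase=(8,18,18,8) → FL=S FR=W RL=W RR=S
cmd 3: advance +14 → t=39, phase=(2,12,12,2) → FL=S FR=S RL=S RR=S
cmd 4: advance +9 → t=48, phase=(11,1,1,11) → FL=S FR=S RL=S RR=S
cmd 5: advance +6 → t=54, phase=(17,7,7,17) → FL=W FR=S RL=S RR=W


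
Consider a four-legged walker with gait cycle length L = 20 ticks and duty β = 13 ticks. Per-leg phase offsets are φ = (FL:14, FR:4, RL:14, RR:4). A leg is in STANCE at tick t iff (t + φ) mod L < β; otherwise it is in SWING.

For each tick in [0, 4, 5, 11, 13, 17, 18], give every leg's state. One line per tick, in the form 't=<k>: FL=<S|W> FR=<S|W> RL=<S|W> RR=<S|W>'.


t=0: phase=(14,4,14,4) vs β=13 → FL=W FR=S RL=W RR=S
t=4: phase=(18,8,18,8) vs β=13 → FL=W FR=S RL=W RR=S
t=5: phase=(19,9,19,9) vs β=13 → FL=W FR=S RL=W RR=S
t=11: phase=(5,15,5,15) vs β=13 → FL=S FR=W RL=S RR=W
t=13: phase=(7,17,7,17) vs β=13 → FL=S FR=W RL=S RR=W
t=17: phase=(11,1,11,1) vs β=13 → FL=S FR=S RL=S RR=S
t=18: phase=(12,2,12,2) vs β=13 → FL=S FR=S RL=S RR=S

t=0: FL=W FR=S RL=W RR=S
t=4: FL=W FR=S RL=W RR=S
t=5: FL=W FR=S RL=W RR=S
t=11: FL=S FR=W RL=S RR=W
t=13: FL=S FR=W RL=S RR=W
t=17: FL=S FR=S RL=S RR=S
t=18: FL=S FR=S RL=S RR=S


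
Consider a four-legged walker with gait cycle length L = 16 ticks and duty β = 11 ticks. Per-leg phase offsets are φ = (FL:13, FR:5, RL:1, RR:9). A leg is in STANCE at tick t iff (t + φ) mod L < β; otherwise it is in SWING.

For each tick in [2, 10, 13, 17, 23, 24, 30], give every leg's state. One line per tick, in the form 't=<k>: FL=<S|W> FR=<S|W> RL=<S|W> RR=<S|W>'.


t=2: phase=(15,7,3,11) vs β=11 → FL=W FR=S RL=S RR=W
t=10: phase=(7,15,11,3) vs β=11 → FL=S FR=W RL=W RR=S
t=13: phase=(10,2,14,6) vs β=11 → FL=S FR=S RL=W RR=S
t=17: phase=(14,6,2,10) vs β=11 → FL=W FR=S RL=S RR=S
t=23: phase=(4,12,8,0) vs β=11 → FL=S FR=W RL=S RR=S
t=24: phase=(5,13,9,1) vs β=11 → FL=S FR=W RL=S RR=S
t=30: phase=(11,3,15,7) vs β=11 → FL=W FR=S RL=W RR=S

t=2: FL=W FR=S RL=S RR=W
t=10: FL=S FR=W RL=W RR=S
t=13: FL=S FR=S RL=W RR=S
t=17: FL=W FR=S RL=S RR=S
t=23: FL=S FR=W RL=S RR=S
t=24: FL=S FR=W RL=S RR=S
t=30: FL=W FR=S RL=W RR=S


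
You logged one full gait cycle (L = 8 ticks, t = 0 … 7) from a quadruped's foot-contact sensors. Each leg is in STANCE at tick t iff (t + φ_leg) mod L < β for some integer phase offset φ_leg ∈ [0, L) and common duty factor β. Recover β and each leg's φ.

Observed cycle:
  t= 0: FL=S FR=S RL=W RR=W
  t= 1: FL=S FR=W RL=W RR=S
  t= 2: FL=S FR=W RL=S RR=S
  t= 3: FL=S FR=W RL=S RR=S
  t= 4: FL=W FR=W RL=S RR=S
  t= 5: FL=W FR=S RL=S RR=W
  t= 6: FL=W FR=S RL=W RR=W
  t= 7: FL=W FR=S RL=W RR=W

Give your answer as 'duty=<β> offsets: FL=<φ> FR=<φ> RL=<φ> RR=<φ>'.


duty β = stance ticks per leg = 4
FL: stance ticks = 4; W→S at t=0 → φ=0
FR: stance ticks = 4; W→S at t=5 → φ=3
RL: stance ticks = 4; W→S at t=2 → φ=6
RR: stance ticks = 4; W→S at t=1 → φ=7

duty=4 offsets: FL=0 FR=3 RL=6 RR=7


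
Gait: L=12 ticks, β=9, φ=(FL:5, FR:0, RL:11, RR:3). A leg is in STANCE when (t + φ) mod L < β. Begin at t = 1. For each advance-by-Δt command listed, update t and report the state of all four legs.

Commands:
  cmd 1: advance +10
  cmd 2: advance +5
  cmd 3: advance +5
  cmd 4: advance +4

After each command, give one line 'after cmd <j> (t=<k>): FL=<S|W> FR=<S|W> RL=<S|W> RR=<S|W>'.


start t=1: FL=S FR=S RL=S RR=S
cmd 1: advance +10 → t=11, phase=(4,11,10,2) → FL=S FR=W RL=W RR=S
cmd 2: advance +5 → t=16, phase=(9,4,3,7) → FL=W FR=S RL=S RR=S
cmd 3: advance +5 → t=21, phase=(2,9,8,0) → FL=S FR=W RL=S RR=S
cmd 4: advance +4 → t=25, phase=(6,1,0,4) → FL=S FR=S RL=S RR=S

after cmd 1 (t=11): FL=S FR=W RL=W RR=S
after cmd 2 (t=16): FL=W FR=S RL=S RR=S
after cmd 3 (t=21): FL=S FR=W RL=S RR=S
after cmd 4 (t=25): FL=S FR=S RL=S RR=S


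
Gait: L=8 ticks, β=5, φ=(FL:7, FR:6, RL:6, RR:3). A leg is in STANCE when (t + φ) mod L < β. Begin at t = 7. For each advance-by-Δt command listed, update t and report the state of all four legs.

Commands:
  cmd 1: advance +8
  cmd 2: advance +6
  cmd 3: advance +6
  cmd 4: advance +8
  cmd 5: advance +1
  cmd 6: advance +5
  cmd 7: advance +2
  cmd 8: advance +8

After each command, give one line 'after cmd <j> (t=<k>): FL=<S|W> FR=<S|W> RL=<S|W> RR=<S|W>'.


start t=7: FL=W FR=W RL=W RR=S
cmd 1: advance +8 → t=15, phase=(6,5,5,2) → FL=W FR=W RL=W RR=S
cmd 2: advance +6 → t=21, phase=(4,3,3,0) → FL=S FR=S RL=S RR=S
cmd 3: advance +6 → t=27, phase=(2,1,1,6) → FL=S FR=S RL=S RR=W
cmd 4: advance +8 → t=35, phase=(2,1,1,6) → FL=S FR=S RL=S RR=W
cmd 5: advance +1 → t=36, phase=(3,2,2,7) → FL=S FR=S RL=S RR=W
cmd 6: advance +5 → t=41, phase=(0,7,7,4) → FL=S FR=W RL=W RR=S
cmd 7: advance +2 → t=43, phase=(2,1,1,6) → FL=S FR=S RL=S RR=W
cmd 8: advance +8 → t=51, phase=(2,1,1,6) → FL=S FR=S RL=S RR=W

after cmd 1 (t=15): FL=W FR=W RL=W RR=S
after cmd 2 (t=21): FL=S FR=S RL=S RR=S
after cmd 3 (t=27): FL=S FR=S RL=S RR=W
after cmd 4 (t=35): FL=S FR=S RL=S RR=W
after cmd 5 (t=36): FL=S FR=S RL=S RR=W
after cmd 6 (t=41): FL=S FR=W RL=W RR=S
after cmd 7 (t=43): FL=S FR=S RL=S RR=W
after cmd 8 (t=51): FL=S FR=S RL=S RR=W


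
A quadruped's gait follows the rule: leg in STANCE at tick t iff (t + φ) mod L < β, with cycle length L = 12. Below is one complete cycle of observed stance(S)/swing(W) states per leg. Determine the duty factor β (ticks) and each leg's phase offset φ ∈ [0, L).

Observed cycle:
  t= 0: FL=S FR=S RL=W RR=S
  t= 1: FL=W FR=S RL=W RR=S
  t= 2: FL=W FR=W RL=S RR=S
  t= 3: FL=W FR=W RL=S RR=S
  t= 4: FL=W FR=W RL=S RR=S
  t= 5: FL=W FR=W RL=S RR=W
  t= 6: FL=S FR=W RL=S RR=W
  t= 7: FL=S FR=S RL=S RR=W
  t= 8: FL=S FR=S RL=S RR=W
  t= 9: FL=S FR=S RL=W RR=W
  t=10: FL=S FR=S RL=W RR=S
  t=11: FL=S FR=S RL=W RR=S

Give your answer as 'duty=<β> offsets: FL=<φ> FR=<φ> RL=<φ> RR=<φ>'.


duty=7 offsets: FL=6 FR=5 RL=10 RR=2

duty β = stance ticks per leg = 7
FL: stance ticks = 7; W→S at t=6 → φ=6
FR: stance ticks = 7; W→S at t=7 → φ=5
RL: stance ticks = 7; W→S at t=2 → φ=10
RR: stance ticks = 7; W→S at t=10 → φ=2


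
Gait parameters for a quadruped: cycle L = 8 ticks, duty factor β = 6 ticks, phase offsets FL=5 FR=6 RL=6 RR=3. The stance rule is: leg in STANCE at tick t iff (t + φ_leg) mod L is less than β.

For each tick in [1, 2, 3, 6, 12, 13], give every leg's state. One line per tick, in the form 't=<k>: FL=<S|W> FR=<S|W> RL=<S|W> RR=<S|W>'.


t=1: phase=(6,7,7,4) vs β=6 → FL=W FR=W RL=W RR=S
t=2: phase=(7,0,0,5) vs β=6 → FL=W FR=S RL=S RR=S
t=3: phase=(0,1,1,6) vs β=6 → FL=S FR=S RL=S RR=W
t=6: phase=(3,4,4,1) vs β=6 → FL=S FR=S RL=S RR=S
t=12: phase=(1,2,2,7) vs β=6 → FL=S FR=S RL=S RR=W
t=13: phase=(2,3,3,0) vs β=6 → FL=S FR=S RL=S RR=S

t=1: FL=W FR=W RL=W RR=S
t=2: FL=W FR=S RL=S RR=S
t=3: FL=S FR=S RL=S RR=W
t=6: FL=S FR=S RL=S RR=S
t=12: FL=S FR=S RL=S RR=W
t=13: FL=S FR=S RL=S RR=S


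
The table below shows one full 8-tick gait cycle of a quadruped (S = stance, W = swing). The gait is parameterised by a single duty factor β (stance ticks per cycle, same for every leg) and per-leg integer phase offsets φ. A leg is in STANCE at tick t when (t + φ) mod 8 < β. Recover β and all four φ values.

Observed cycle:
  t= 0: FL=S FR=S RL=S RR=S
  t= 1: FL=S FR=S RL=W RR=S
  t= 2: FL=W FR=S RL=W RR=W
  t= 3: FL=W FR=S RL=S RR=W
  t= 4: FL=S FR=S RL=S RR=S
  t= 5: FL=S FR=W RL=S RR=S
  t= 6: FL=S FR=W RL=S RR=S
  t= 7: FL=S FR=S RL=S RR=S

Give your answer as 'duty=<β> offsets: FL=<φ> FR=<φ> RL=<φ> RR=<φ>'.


duty β = stance ticks per leg = 6
FL: stance ticks = 6; W→S at t=4 → φ=4
FR: stance ticks = 6; W→S at t=7 → φ=1
RL: stance ticks = 6; W→S at t=3 → φ=5
RR: stance ticks = 6; W→S at t=4 → φ=4

duty=6 offsets: FL=4 FR=1 RL=5 RR=4


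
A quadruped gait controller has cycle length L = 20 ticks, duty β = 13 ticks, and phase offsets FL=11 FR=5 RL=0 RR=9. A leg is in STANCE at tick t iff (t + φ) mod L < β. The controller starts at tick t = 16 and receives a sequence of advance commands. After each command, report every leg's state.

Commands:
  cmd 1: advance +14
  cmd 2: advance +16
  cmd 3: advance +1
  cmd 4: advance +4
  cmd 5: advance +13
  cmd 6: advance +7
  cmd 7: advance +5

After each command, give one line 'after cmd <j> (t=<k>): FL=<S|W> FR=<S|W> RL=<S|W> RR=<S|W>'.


start t=16: FL=S FR=S RL=W RR=S
cmd 1: advance +14 → t=30, phase=(1,15,10,19) → FL=S FR=W RL=S RR=W
cmd 2: advance +16 → t=46, phase=(17,11,6,15) → FL=W FR=S RL=S RR=W
cmd 3: advance +1 → t=47, phase=(18,12,7,16) → FL=W FR=S RL=S RR=W
cmd 4: advance +4 → t=51, phase=(2,16,11,0) → FL=S FR=W RL=S RR=S
cmd 5: advance +13 → t=64, phase=(15,9,4,13) → FL=W FR=S RL=S RR=W
cmd 6: advance +7 → t=71, phase=(2,16,11,0) → FL=S FR=W RL=S RR=S
cmd 7: advance +5 → t=76, phase=(7,1,16,5) → FL=S FR=S RL=W RR=S

after cmd 1 (t=30): FL=S FR=W RL=S RR=W
after cmd 2 (t=46): FL=W FR=S RL=S RR=W
after cmd 3 (t=47): FL=W FR=S RL=S RR=W
after cmd 4 (t=51): FL=S FR=W RL=S RR=S
after cmd 5 (t=64): FL=W FR=S RL=S RR=W
after cmd 6 (t=71): FL=S FR=W RL=S RR=S
after cmd 7 (t=76): FL=S FR=S RL=W RR=S


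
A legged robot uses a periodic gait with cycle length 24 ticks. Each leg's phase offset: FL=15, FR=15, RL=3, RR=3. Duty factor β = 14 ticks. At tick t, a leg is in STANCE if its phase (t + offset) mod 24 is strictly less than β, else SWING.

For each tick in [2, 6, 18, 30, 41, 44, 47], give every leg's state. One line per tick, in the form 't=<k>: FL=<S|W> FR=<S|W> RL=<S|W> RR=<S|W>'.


t=2: phase=(17,17,5,5) vs β=14 → FL=W FR=W RL=S RR=S
t=6: phase=(21,21,9,9) vs β=14 → FL=W FR=W RL=S RR=S
t=18: phase=(9,9,21,21) vs β=14 → FL=S FR=S RL=W RR=W
t=30: phase=(21,21,9,9) vs β=14 → FL=W FR=W RL=S RR=S
t=41: phase=(8,8,20,20) vs β=14 → FL=S FR=S RL=W RR=W
t=44: phase=(11,11,23,23) vs β=14 → FL=S FR=S RL=W RR=W
t=47: phase=(14,14,2,2) vs β=14 → FL=W FR=W RL=S RR=S

t=2: FL=W FR=W RL=S RR=S
t=6: FL=W FR=W RL=S RR=S
t=18: FL=S FR=S RL=W RR=W
t=30: FL=W FR=W RL=S RR=S
t=41: FL=S FR=S RL=W RR=W
t=44: FL=S FR=S RL=W RR=W
t=47: FL=W FR=W RL=S RR=S


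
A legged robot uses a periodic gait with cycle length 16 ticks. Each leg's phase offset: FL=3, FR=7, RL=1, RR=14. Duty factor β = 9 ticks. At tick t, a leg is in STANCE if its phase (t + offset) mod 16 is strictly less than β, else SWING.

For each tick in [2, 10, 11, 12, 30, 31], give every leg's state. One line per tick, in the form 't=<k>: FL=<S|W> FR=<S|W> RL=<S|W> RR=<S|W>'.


t=2: phase=(5,9,3,0) vs β=9 → FL=S FR=W RL=S RR=S
t=10: phase=(13,1,11,8) vs β=9 → FL=W FR=S RL=W RR=S
t=11: phase=(14,2,12,9) vs β=9 → FL=W FR=S RL=W RR=W
t=12: phase=(15,3,13,10) vs β=9 → FL=W FR=S RL=W RR=W
t=30: phase=(1,5,15,12) vs β=9 → FL=S FR=S RL=W RR=W
t=31: phase=(2,6,0,13) vs β=9 → FL=S FR=S RL=S RR=W

t=2: FL=S FR=W RL=S RR=S
t=10: FL=W FR=S RL=W RR=S
t=11: FL=W FR=S RL=W RR=W
t=12: FL=W FR=S RL=W RR=W
t=30: FL=S FR=S RL=W RR=W
t=31: FL=S FR=S RL=S RR=W


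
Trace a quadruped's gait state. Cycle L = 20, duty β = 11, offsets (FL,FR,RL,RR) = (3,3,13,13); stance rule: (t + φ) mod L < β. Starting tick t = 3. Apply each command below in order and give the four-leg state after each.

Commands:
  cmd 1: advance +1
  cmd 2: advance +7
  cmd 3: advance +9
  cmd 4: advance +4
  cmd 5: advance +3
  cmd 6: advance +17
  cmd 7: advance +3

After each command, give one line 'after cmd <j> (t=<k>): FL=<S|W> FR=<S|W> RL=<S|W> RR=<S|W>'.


after cmd 1 (t=4): FL=S FR=S RL=W RR=W
after cmd 2 (t=11): FL=W FR=W RL=S RR=S
after cmd 3 (t=20): FL=S FR=S RL=W RR=W
after cmd 4 (t=24): FL=S FR=S RL=W RR=W
after cmd 5 (t=27): FL=S FR=S RL=S RR=S
after cmd 6 (t=44): FL=S FR=S RL=W RR=W
after cmd 7 (t=47): FL=S FR=S RL=S RR=S

start t=3: FL=S FR=S RL=W RR=W
cmd 1: advance +1 → t=4, phase=(7,7,17,17) → FL=S FR=S RL=W RR=W
cmd 2: advance +7 → t=11, phase=(14,14,4,4) → FL=W FR=W RL=S RR=S
cmd 3: advance +9 → t=20, phase=(3,3,13,13) → FL=S FR=S RL=W RR=W
cmd 4: advance +4 → t=24, phase=(7,7,17,17) → FL=S FR=S RL=W RR=W
cmd 5: advance +3 → t=27, phase=(10,10,0,0) → FL=S FR=S RL=S RR=S
cmd 6: advance +17 → t=44, phase=(7,7,17,17) → FL=S FR=S RL=W RR=W
cmd 7: advance +3 → t=47, phase=(10,10,0,0) → FL=S FR=S RL=S RR=S


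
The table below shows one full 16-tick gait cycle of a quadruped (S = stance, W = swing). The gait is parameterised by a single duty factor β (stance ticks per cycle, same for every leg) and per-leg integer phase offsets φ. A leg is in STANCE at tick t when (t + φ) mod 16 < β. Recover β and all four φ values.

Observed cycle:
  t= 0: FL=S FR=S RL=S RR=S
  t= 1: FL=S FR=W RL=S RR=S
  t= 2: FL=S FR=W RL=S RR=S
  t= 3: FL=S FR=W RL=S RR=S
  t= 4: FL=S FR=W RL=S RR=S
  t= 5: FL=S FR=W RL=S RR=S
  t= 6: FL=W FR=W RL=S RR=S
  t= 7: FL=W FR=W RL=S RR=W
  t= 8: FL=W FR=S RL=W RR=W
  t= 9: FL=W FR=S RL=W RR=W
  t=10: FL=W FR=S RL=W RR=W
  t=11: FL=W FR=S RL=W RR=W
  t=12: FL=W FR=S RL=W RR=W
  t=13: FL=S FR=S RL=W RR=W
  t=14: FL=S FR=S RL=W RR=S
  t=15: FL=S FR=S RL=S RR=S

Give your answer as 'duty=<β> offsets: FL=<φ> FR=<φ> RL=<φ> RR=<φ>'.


duty β = stance ticks per leg = 9
FL: stance ticks = 9; W→S at t=13 → φ=3
FR: stance ticks = 9; W→S at t=8 → φ=8
RL: stance ticks = 9; W→S at t=15 → φ=1
RR: stance ticks = 9; W→S at t=14 → φ=2

duty=9 offsets: FL=3 FR=8 RL=1 RR=2


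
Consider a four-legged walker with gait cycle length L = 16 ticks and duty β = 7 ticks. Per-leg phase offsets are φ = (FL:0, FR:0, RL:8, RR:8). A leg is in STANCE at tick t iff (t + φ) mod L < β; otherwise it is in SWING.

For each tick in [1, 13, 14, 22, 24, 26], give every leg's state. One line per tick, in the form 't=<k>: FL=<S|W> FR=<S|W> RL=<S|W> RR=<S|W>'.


t=1: FL=S FR=S RL=W RR=W
t=13: FL=W FR=W RL=S RR=S
t=14: FL=W FR=W RL=S RR=S
t=22: FL=S FR=S RL=W RR=W
t=24: FL=W FR=W RL=S RR=S
t=26: FL=W FR=W RL=S RR=S

t=1: phase=(1,1,9,9) vs β=7 → FL=S FR=S RL=W RR=W
t=13: phase=(13,13,5,5) vs β=7 → FL=W FR=W RL=S RR=S
t=14: phase=(14,14,6,6) vs β=7 → FL=W FR=W RL=S RR=S
t=22: phase=(6,6,14,14) vs β=7 → FL=S FR=S RL=W RR=W
t=24: phase=(8,8,0,0) vs β=7 → FL=W FR=W RL=S RR=S
t=26: phase=(10,10,2,2) vs β=7 → FL=W FR=W RL=S RR=S


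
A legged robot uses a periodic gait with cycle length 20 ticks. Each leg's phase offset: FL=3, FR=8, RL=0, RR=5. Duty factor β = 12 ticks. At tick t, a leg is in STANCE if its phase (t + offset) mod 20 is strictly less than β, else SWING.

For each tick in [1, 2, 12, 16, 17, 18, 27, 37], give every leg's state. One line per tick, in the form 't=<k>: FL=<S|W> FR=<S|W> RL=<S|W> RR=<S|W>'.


t=1: FL=S FR=S RL=S RR=S
t=2: FL=S FR=S RL=S RR=S
t=12: FL=W FR=S RL=W RR=W
t=16: FL=W FR=S RL=W RR=S
t=17: FL=S FR=S RL=W RR=S
t=18: FL=S FR=S RL=W RR=S
t=27: FL=S FR=W RL=S RR=W
t=37: FL=S FR=S RL=W RR=S

t=1: phase=(4,9,1,6) vs β=12 → FL=S FR=S RL=S RR=S
t=2: phase=(5,10,2,7) vs β=12 → FL=S FR=S RL=S RR=S
t=12: phase=(15,0,12,17) vs β=12 → FL=W FR=S RL=W RR=W
t=16: phase=(19,4,16,1) vs β=12 → FL=W FR=S RL=W RR=S
t=17: phase=(0,5,17,2) vs β=12 → FL=S FR=S RL=W RR=S
t=18: phase=(1,6,18,3) vs β=12 → FL=S FR=S RL=W RR=S
t=27: phase=(10,15,7,12) vs β=12 → FL=S FR=W RL=S RR=W
t=37: phase=(0,5,17,2) vs β=12 → FL=S FR=S RL=W RR=S


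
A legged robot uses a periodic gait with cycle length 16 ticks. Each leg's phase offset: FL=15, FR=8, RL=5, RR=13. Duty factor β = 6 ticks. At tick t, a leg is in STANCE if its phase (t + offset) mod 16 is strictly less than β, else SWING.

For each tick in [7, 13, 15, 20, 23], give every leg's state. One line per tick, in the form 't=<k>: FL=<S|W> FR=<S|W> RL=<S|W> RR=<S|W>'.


t=7: FL=W FR=W RL=W RR=S
t=13: FL=W FR=S RL=S RR=W
t=15: FL=W FR=W RL=S RR=W
t=20: FL=S FR=W RL=W RR=S
t=23: FL=W FR=W RL=W RR=S

t=7: phase=(6,15,12,4) vs β=6 → FL=W FR=W RL=W RR=S
t=13: phase=(12,5,2,10) vs β=6 → FL=W FR=S RL=S RR=W
t=15: phase=(14,7,4,12) vs β=6 → FL=W FR=W RL=S RR=W
t=20: phase=(3,12,9,1) vs β=6 → FL=S FR=W RL=W RR=S
t=23: phase=(6,15,12,4) vs β=6 → FL=W FR=W RL=W RR=S


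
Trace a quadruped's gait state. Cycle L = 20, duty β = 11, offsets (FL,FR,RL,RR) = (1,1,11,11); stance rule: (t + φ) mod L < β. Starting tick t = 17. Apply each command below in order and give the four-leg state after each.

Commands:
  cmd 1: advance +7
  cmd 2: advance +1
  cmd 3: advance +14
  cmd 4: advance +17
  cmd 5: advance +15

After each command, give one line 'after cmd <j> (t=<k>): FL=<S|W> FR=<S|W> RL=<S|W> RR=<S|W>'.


after cmd 1 (t=24): FL=S FR=S RL=W RR=W
after cmd 2 (t=25): FL=S FR=S RL=W RR=W
after cmd 3 (t=39): FL=S FR=S RL=S RR=S
after cmd 4 (t=56): FL=W FR=W RL=S RR=S
after cmd 5 (t=71): FL=W FR=W RL=S RR=S

start t=17: FL=W FR=W RL=S RR=S
cmd 1: advance +7 → t=24, phase=(5,5,15,15) → FL=S FR=S RL=W RR=W
cmd 2: advance +1 → t=25, phase=(6,6,16,16) → FL=S FR=S RL=W RR=W
cmd 3: advance +14 → t=39, phase=(0,0,10,10) → FL=S FR=S RL=S RR=S
cmd 4: advance +17 → t=56, phase=(17,17,7,7) → FL=W FR=W RL=S RR=S
cmd 5: advance +15 → t=71, phase=(12,12,2,2) → FL=W FR=W RL=S RR=S


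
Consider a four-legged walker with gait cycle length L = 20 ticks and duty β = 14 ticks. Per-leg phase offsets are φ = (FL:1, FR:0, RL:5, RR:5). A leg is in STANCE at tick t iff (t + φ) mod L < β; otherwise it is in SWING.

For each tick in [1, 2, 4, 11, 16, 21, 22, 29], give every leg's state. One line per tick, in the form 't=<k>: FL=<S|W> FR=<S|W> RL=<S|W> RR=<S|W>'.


t=1: phase=(2,1,6,6) vs β=14 → FL=S FR=S RL=S RR=S
t=2: phase=(3,2,7,7) vs β=14 → FL=S FR=S RL=S RR=S
t=4: phase=(5,4,9,9) vs β=14 → FL=S FR=S RL=S RR=S
t=11: phase=(12,11,16,16) vs β=14 → FL=S FR=S RL=W RR=W
t=16: phase=(17,16,1,1) vs β=14 → FL=W FR=W RL=S RR=S
t=21: phase=(2,1,6,6) vs β=14 → FL=S FR=S RL=S RR=S
t=22: phase=(3,2,7,7) vs β=14 → FL=S FR=S RL=S RR=S
t=29: phase=(10,9,14,14) vs β=14 → FL=S FR=S RL=W RR=W

t=1: FL=S FR=S RL=S RR=S
t=2: FL=S FR=S RL=S RR=S
t=4: FL=S FR=S RL=S RR=S
t=11: FL=S FR=S RL=W RR=W
t=16: FL=W FR=W RL=S RR=S
t=21: FL=S FR=S RL=S RR=S
t=22: FL=S FR=S RL=S RR=S
t=29: FL=S FR=S RL=W RR=W


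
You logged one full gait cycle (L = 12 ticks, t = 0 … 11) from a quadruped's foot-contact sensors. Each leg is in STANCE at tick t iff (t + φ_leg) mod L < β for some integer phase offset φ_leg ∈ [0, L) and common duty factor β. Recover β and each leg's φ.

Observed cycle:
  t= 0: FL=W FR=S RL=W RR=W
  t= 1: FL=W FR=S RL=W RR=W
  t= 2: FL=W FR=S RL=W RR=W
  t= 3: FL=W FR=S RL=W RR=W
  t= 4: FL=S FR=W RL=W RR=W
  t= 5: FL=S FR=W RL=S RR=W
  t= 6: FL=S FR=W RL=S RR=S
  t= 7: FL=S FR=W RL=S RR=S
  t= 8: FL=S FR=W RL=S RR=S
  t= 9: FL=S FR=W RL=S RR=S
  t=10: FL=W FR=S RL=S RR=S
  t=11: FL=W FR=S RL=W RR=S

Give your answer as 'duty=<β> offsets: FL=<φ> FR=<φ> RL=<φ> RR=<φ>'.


duty=6 offsets: FL=8 FR=2 RL=7 RR=6

duty β = stance ticks per leg = 6
FL: stance ticks = 6; W→S at t=4 → φ=8
FR: stance ticks = 6; W→S at t=10 → φ=2
RL: stance ticks = 6; W→S at t=5 → φ=7
RR: stance ticks = 6; W→S at t=6 → φ=6


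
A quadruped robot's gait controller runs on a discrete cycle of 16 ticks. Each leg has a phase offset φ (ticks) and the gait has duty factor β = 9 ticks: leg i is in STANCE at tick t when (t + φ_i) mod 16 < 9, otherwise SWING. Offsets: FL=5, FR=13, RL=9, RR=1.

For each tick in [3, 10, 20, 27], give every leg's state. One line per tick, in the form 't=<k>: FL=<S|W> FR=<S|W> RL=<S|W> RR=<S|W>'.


t=3: phase=(8,0,12,4) vs β=9 → FL=S FR=S RL=W RR=S
t=10: phase=(15,7,3,11) vs β=9 → FL=W FR=S RL=S RR=W
t=20: phase=(9,1,13,5) vs β=9 → FL=W FR=S RL=W RR=S
t=27: phase=(0,8,4,12) vs β=9 → FL=S FR=S RL=S RR=W

t=3: FL=S FR=S RL=W RR=S
t=10: FL=W FR=S RL=S RR=W
t=20: FL=W FR=S RL=W RR=S
t=27: FL=S FR=S RL=S RR=W


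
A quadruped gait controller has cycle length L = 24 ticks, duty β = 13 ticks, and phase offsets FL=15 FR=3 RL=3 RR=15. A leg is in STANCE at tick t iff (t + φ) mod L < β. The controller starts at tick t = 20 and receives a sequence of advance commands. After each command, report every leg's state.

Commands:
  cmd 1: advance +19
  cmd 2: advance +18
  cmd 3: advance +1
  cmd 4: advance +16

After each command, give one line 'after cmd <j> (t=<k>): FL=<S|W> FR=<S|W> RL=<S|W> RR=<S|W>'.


after cmd 1 (t=39): FL=S FR=W RL=W RR=S
after cmd 2 (t=57): FL=S FR=S RL=S RR=S
after cmd 3 (t=58): FL=S FR=W RL=W RR=S
after cmd 4 (t=74): FL=W FR=S RL=S RR=W

start t=20: FL=S FR=W RL=W RR=S
cmd 1: advance +19 → t=39, phase=(6,18,18,6) → FL=S FR=W RL=W RR=S
cmd 2: advance +18 → t=57, phase=(0,12,12,0) → FL=S FR=S RL=S RR=S
cmd 3: advance +1 → t=58, phase=(1,13,13,1) → FL=S FR=W RL=W RR=S
cmd 4: advance +16 → t=74, phase=(17,5,5,17) → FL=W FR=S RL=S RR=W


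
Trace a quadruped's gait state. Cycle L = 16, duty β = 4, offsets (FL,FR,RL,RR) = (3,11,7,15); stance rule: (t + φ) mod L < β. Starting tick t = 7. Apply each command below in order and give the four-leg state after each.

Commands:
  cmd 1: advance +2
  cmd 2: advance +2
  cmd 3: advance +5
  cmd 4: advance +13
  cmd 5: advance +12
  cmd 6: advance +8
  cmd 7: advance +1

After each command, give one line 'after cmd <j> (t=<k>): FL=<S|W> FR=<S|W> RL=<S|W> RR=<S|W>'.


start t=7: FL=W FR=S RL=W RR=W
cmd 1: advance +2 → t=9, phase=(12,4,0,8) → FL=W FR=W RL=S RR=W
cmd 2: advance +2 → t=11, phase=(14,6,2,10) → FL=W FR=W RL=S RR=W
cmd 3: advance +5 → t=16, phase=(3,11,7,15) → FL=S FR=W RL=W RR=W
cmd 4: advance +13 → t=29, phase=(0,8,4,12) → FL=S FR=W RL=W RR=W
cmd 5: advance +12 → t=41, phase=(12,4,0,8) → FL=W FR=W RL=S RR=W
cmd 6: advance +8 → t=49, phase=(4,12,8,0) → FL=W FR=W RL=W RR=S
cmd 7: advance +1 → t=50, phase=(5,13,9,1) → FL=W FR=W RL=W RR=S

after cmd 1 (t=9): FL=W FR=W RL=S RR=W
after cmd 2 (t=11): FL=W FR=W RL=S RR=W
after cmd 3 (t=16): FL=S FR=W RL=W RR=W
after cmd 4 (t=29): FL=S FR=W RL=W RR=W
after cmd 5 (t=41): FL=W FR=W RL=S RR=W
after cmd 6 (t=49): FL=W FR=W RL=W RR=S
after cmd 7 (t=50): FL=W FR=W RL=W RR=S


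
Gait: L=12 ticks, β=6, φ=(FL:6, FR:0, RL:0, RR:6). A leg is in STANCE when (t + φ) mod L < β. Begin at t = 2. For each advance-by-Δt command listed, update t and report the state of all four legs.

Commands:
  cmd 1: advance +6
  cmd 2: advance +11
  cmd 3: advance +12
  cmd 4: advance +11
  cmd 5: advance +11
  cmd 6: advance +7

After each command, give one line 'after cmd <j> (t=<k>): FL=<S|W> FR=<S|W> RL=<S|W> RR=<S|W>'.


start t=2: FL=W FR=S RL=S RR=W
cmd 1: advance +6 → t=8, phase=(2,8,8,2) → FL=S FR=W RL=W RR=S
cmd 2: advance +11 → t=19, phase=(1,7,7,1) → FL=S FR=W RL=W RR=S
cmd 3: advance +12 → t=31, phase=(1,7,7,1) → FL=S FR=W RL=W RR=S
cmd 4: advance +11 → t=42, phase=(0,6,6,0) → FL=S FR=W RL=W RR=S
cmd 5: advance +11 → t=53, phase=(11,5,5,11) → FL=W FR=S RL=S RR=W
cmd 6: advance +7 → t=60, phase=(6,0,0,6) → FL=W FR=S RL=S RR=W

after cmd 1 (t=8): FL=S FR=W RL=W RR=S
after cmd 2 (t=19): FL=S FR=W RL=W RR=S
after cmd 3 (t=31): FL=S FR=W RL=W RR=S
after cmd 4 (t=42): FL=S FR=W RL=W RR=S
after cmd 5 (t=53): FL=W FR=S RL=S RR=W
after cmd 6 (t=60): FL=W FR=S RL=S RR=W


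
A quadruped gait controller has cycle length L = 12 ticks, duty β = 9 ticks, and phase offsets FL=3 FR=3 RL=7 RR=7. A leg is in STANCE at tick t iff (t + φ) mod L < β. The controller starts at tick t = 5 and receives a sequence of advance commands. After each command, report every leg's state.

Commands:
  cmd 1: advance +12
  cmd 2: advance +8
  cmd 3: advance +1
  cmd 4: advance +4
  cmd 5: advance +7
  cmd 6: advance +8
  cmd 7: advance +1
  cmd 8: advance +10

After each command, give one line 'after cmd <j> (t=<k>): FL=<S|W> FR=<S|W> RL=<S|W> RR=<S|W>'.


after cmd 1 (t=17): FL=S FR=S RL=S RR=S
after cmd 2 (t=25): FL=S FR=S RL=S RR=S
after cmd 3 (t=26): FL=S FR=S RL=W RR=W
after cmd 4 (t=30): FL=W FR=W RL=S RR=S
after cmd 5 (t=37): FL=S FR=S RL=S RR=S
after cmd 6 (t=45): FL=S FR=S RL=S RR=S
after cmd 7 (t=46): FL=S FR=S RL=S RR=S
after cmd 8 (t=56): FL=W FR=W RL=S RR=S

start t=5: FL=S FR=S RL=S RR=S
cmd 1: advance +12 → t=17, phase=(8,8,0,0) → FL=S FR=S RL=S RR=S
cmd 2: advance +8 → t=25, phase=(4,4,8,8) → FL=S FR=S RL=S RR=S
cmd 3: advance +1 → t=26, phase=(5,5,9,9) → FL=S FR=S RL=W RR=W
cmd 4: advance +4 → t=30, phase=(9,9,1,1) → FL=W FR=W RL=S RR=S
cmd 5: advance +7 → t=37, phase=(4,4,8,8) → FL=S FR=S RL=S RR=S
cmd 6: advance +8 → t=45, phase=(0,0,4,4) → FL=S FR=S RL=S RR=S
cmd 7: advance +1 → t=46, phase=(1,1,5,5) → FL=S FR=S RL=S RR=S
cmd 8: advance +10 → t=56, phase=(11,11,3,3) → FL=W FR=W RL=S RR=S
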